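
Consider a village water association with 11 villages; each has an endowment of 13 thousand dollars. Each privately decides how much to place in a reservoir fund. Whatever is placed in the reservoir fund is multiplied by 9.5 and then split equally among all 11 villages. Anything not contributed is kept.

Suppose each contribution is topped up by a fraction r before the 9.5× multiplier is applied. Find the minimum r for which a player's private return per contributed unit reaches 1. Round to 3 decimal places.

0.158

With matching at rate r, one contributed unit becomes (1 + r) in the reservoir fund and returns 9.5 × (1 + r) / 11 to the contributor.
Setting this equal to 1: 1 + r = 11/9.5 = 1.1579.
So the minimum matching rate is r = 1.1579 − 1 = 0.158.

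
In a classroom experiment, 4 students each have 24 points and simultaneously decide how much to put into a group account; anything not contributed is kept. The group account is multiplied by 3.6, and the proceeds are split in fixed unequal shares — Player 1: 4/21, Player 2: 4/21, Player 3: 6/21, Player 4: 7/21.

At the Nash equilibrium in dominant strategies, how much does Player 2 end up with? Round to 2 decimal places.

Each unit j contributes comes back to j as 3.6 × (j's share), so j prefers to contribute only if that share exceeds 1/3.6 = 0.2778; otherwise keeping the unit dominates.
The shares above 0.2778 belong to Player 3 and Player 4, contributing 24 each; the remaining 2 contribute 0. Total contributed: 48.
Player 2 keeps 24 and receives 3.6 × 48 × 4/21 = 32.91 from the group account, for a payoff of 56.91.

56.91 points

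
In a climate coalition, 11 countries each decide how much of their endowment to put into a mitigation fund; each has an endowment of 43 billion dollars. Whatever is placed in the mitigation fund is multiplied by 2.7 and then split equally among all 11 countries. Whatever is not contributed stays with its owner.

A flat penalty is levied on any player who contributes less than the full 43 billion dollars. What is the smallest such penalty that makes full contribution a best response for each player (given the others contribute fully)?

Given the others contribute fully, the best deviation is to contribute 0 (any partial contribution still incurs the fine and gives up units whose private return 0.2455 is below 1).
Deviating from 43 to 0 saves 43 billion dollars but forfeits the deviator's share of the drop in the mitigation fund: 2.7/11 × 43 = 10.55.
So the deviation gain is 43 − 10.55 = 32.45, and the fine must be at least 32.45 billion dollars to wipe it out.

32.45 billion dollars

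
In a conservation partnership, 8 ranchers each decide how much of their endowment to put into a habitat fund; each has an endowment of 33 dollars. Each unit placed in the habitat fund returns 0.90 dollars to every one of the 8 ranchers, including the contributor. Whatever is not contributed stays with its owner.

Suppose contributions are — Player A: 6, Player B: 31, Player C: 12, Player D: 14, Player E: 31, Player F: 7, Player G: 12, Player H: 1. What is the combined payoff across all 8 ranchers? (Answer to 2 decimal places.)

970.80 dollars

Total contributed: 6 + 31 + 12 + 14 + 31 + 7 + 12 + 1 = 114; total kept: 8 × 33 − 114 = 150.
The habitat fund pays out 0.90 × 8 × 114 = 820.80 in aggregate.
Group total = 150 + 820.80 = 970.80.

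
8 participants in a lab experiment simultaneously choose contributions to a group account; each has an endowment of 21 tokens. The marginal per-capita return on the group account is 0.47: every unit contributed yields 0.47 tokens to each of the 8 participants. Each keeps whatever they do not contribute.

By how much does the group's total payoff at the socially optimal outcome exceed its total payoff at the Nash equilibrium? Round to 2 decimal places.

The private return per contributed unit is 0.47 < 1, so contributing 0 is dominant for every player. At the Nash equilibrium everyone keeps their 21, and the group total is 8 × 21 = 168.
Each contributed unit returns 3.760 to the group as a whole (0.47 to each of 8 players), which exceeds 1, so the social optimum is full contribution: group total = 3.760 × 168 = 631.68.
Efficiency loss = 631.68 − 168 = 463.68.

463.68 tokens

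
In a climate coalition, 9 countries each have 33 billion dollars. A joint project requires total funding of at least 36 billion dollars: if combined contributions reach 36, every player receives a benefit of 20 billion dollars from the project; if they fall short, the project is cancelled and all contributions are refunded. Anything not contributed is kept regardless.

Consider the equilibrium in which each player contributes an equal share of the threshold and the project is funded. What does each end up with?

49 billion dollars

Equal share of the threshold: 36/9 = 4.
At this profile no one gains by cutting their contribution: any cut drops the total below 36, the project is cancelled, contributions are refunded, and the deviator ends with 33, which is less than 33 − 4 + 20 = 49. Contributing more than 4 just wastes the excess. So contributing exactly 4 is a best response.
Each player's payoff: 33 − 4 + 20 = 49.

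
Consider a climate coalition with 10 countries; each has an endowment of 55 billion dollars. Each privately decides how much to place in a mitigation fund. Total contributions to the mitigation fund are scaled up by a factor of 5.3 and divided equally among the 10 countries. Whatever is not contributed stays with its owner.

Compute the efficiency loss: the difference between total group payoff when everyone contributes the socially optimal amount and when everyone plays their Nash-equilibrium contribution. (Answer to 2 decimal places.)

Each contributed unit returns 5.3/10 = 0.5300 to its contributor — below 1 — so contributing 0 is dominant for every player. At the Nash equilibrium everyone keeps their 55, and the group total is 10 × 55 = 550.
Each contributed unit returns 5.300 to the group as a whole (0.5300 to each of 10 players), which exceeds 1, so the social optimum is full contribution: group total = 5.300 × 550 = 2915.00.
Efficiency loss = 2915.00 − 550 = 2365.00.

2365.00 billion dollars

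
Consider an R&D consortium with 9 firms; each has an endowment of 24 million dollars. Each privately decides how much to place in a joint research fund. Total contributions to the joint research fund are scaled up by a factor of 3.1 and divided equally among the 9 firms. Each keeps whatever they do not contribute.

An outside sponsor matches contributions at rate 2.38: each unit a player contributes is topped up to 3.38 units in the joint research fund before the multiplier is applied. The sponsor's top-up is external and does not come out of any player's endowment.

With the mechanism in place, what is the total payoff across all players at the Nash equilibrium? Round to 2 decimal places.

2263.25 million dollars

The effective private return per unit is now 3.1 × 3.38 / 9 = 1.1642 > 1, so every player's dominant strategy flips to full contribution.
At the Nash equilibrium everyone contributes 24. Group total payoff = 3.1 × 3.38 × 216 = 2263.25.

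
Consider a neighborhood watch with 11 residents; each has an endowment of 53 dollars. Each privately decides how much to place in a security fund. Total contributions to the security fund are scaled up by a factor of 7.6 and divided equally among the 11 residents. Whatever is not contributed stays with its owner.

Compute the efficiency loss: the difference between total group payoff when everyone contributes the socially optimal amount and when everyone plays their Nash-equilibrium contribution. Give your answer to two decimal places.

3847.80 dollars

Each contributed unit returns 7.6/11 = 0.6909 to its contributor — below 1 — so contributing 0 is dominant for every player. At the Nash equilibrium everyone keeps their 53, and the group total is 11 × 53 = 583.
Each contributed unit returns 7.600 to the group as a whole (0.6909 to each of 11 players), which exceeds 1, so the social optimum is full contribution: group total = 7.600 × 583 = 4430.80.
Efficiency loss = 4430.80 − 583 = 3847.80.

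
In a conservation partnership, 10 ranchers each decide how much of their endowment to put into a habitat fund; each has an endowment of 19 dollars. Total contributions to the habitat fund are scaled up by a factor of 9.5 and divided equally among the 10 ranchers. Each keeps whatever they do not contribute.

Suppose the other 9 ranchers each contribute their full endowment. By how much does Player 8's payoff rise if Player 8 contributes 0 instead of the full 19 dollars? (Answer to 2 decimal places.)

Switching from a contribution of 19 to 0 lets Player 8 keep an extra 19 dollars, but lowers the habitat fund by 19, which costs Player 8 their own share of that drop: 9.5/10 × 19 = 18.05.
Net gain = 19 − 18.05 = 0.95. The private return per contributed unit (0.9500) is below 1, so free-riding is indeed the best response regardless of what the others do.

0.95 dollars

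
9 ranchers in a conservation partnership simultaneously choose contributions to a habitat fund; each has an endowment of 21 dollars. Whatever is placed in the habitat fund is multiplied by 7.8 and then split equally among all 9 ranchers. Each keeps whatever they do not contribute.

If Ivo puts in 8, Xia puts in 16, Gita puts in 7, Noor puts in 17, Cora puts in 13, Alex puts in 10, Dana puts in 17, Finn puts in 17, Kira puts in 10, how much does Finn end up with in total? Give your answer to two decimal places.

Total contributed: 8 + 16 + 7 + 17 + 13 + 10 + 17 + 17 + 10 = 115.
Each receives 7.8 × 115 / 9 = 99.67 from the habitat fund.
Finn keeps 21 − 17 = 4, so Finn's payoff is 4 + 99.67 = 103.67.

103.67 dollars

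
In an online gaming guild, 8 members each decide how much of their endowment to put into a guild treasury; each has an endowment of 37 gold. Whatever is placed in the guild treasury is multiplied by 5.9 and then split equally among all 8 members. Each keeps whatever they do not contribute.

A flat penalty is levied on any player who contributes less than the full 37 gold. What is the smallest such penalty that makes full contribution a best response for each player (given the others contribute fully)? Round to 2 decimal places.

Given the others contribute fully, the best deviation is to contribute 0 (any partial contribution still incurs the fine and gives up units whose private return 0.7375 is below 1).
Deviating from 37 to 0 saves 37 gold but forfeits the deviator's share of the drop in the guild treasury: 5.9/8 × 37 = 27.29.
So the deviation gain is 37 − 27.29 = 9.71, and the fine must be at least 9.71 gold to wipe it out.

9.71 gold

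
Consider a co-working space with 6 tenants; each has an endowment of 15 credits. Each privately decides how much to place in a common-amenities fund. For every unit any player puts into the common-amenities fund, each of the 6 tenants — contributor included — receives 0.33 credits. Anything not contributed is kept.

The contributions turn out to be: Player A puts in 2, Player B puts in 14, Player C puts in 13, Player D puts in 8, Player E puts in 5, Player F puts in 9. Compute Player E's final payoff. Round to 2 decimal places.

26.83 credits

Total contributed: 2 + 14 + 13 + 8 + 5 + 9 = 51.
Each receives 0.33 × 51 = 16.83 from the common-amenities fund.
Player E keeps 15 − 5 = 10, so Player E's payoff is 10 + 16.83 = 26.83.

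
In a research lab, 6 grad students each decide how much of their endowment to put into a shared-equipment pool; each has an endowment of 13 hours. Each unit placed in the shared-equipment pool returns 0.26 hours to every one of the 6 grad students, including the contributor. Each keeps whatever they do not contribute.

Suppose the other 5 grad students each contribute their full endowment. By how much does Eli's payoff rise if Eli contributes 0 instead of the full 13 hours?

Switching from a contribution of 13 to 0 lets Eli keep an extra 13 hours, but lowers the shared-equipment pool by 13, which costs Eli their own share of that drop: 0.26 × 13 = 3.38.
Net gain = 13 − 3.38 = 9.62. The private return per contributed unit (0.26) is below 1, so free-riding is indeed the best response regardless of what the others do.

9.62 hours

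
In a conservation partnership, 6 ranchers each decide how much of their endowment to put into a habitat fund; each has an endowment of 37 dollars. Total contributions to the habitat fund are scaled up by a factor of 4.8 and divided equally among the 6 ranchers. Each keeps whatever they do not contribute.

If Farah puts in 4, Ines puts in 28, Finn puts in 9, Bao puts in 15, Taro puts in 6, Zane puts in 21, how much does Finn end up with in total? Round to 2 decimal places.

94.40 dollars

Total contributed: 4 + 28 + 9 + 15 + 6 + 21 = 83.
Each receives 4.8 × 83 / 6 = 66.40 from the habitat fund.
Finn keeps 37 − 9 = 28, so Finn's payoff is 28 + 66.40 = 94.40.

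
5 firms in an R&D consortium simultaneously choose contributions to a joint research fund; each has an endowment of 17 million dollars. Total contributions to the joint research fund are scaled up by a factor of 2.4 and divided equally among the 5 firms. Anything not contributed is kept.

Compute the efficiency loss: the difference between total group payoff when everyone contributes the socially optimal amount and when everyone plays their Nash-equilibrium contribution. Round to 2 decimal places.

Each contributed unit returns 2.4/5 = 0.4800 to its contributor — below 1 — so contributing 0 is dominant for every player. At the Nash equilibrium everyone keeps their 17, and the group total is 5 × 17 = 85.
Each contributed unit returns 2.400 to the group as a whole (0.4800 to each of 5 players), which exceeds 1, so the social optimum is full contribution: group total = 2.400 × 85 = 204.00.
Efficiency loss = 204.00 − 85 = 119.00.

119.00 million dollars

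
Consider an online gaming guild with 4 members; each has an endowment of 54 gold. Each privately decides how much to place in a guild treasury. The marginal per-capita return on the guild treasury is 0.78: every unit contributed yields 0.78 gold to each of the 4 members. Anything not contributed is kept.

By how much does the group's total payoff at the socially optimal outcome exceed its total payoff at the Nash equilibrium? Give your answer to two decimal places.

The private return per contributed unit is 0.78 < 1, so contributing 0 is dominant for every player. At the Nash equilibrium everyone keeps their 54, and the group total is 4 × 54 = 216.
Each contributed unit returns 3.120 to the group as a whole (0.78 to each of 4 players), which exceeds 1, so the social optimum is full contribution: group total = 3.120 × 216 = 673.92.
Efficiency loss = 673.92 − 216 = 457.92.

457.92 gold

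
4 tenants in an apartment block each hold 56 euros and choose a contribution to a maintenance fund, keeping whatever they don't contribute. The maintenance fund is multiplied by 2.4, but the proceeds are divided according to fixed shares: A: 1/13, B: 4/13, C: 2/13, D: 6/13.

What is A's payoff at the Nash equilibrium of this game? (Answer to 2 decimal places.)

66.34 euros

For player j, contributing a unit is worthwhile iff 2.4 × (j's share) ≥ 1, i.e. iff j's share is at least 0.4167.
D alone (share 6/13) is above the threshold, contributing 56; the remaining 3 contribute 0. Total contributed: 56.
A keeps 56 and receives 2.4 × 56 × 1/13 = 10.34 from the maintenance fund, for a payoff of 66.34.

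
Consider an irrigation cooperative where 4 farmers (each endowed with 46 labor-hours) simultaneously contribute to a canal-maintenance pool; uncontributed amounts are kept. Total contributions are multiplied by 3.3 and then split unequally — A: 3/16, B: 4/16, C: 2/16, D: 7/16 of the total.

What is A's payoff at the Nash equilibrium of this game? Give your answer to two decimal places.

74.46 labor-hours

A player with share s gets back 3.3·s per unit contributed, so full contribution is dominant for anyone with s > 1/3.3 = 0.3030 and zero contribution is dominant for anyone below.
The only share above 0.3030 is D's 7/16, contributing 46; the remaining 3 contribute 0. Total contributed: 46.
A keeps 46 and receives 3.3 × 46 × 3/16 = 28.46 from the canal-maintenance pool, for a payoff of 74.46.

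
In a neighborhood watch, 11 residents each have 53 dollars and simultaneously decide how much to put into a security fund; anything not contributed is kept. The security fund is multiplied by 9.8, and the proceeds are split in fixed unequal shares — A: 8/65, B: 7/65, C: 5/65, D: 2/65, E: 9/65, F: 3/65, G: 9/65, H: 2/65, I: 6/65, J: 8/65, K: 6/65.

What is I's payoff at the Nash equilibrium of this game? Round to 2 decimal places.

Player j's private return per contributed unit is 9.8 × (j's share). Contributing is weakly dominant for j when that share is at least 1/9.8 = 0.1020, and contributing 0 is dominant otherwise.
The shares above 0.1020 belong to A, B, E, G and J, contributing 53 each; the remaining 6 contribute 0. Total contributed: 265.
I keeps 53 and receives 9.8 × 265 × 6/65 = 239.72 from the security fund, for a payoff of 292.72.

292.72 dollars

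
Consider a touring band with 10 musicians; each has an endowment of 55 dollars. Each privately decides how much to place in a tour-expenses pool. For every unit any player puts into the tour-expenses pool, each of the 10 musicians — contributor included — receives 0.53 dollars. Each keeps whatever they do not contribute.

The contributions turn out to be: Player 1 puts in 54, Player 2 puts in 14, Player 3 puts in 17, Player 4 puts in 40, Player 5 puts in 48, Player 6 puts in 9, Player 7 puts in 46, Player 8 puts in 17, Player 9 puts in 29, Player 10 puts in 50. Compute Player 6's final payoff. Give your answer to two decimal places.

217.72 dollars

Total contributed: 54 + 14 + 17 + 40 + 48 + 9 + 46 + 17 + 29 + 50 = 324.
Each receives 0.53 × 324 = 171.72 from the tour-expenses pool.
Player 6 keeps 55 − 9 = 46, so Player 6's payoff is 46 + 171.72 = 217.72.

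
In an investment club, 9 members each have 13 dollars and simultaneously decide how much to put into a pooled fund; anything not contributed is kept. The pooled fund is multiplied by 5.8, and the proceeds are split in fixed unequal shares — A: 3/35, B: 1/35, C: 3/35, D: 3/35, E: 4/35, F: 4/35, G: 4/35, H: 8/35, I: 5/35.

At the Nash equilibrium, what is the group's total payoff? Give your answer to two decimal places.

179.40 dollars

Player j's private return per contributed unit is 5.8 × (j's share). Contributing is weakly dominant for j when that share is at least 1/5.8 = 0.1724, and contributing 0 is dominant otherwise.
H alone (share 8/35) is above the threshold, contributing 13; the remaining 8 contribute 0. Total contributed: 13.
The pooled fund pays out 5.8 × 13 = 75.40 in total (split across the unequal shares, but the aggregate is all that matters for the group sum).
The 8 free-riders keep 13 each, adding 104. Group total = 104 + 75.40 = 179.40.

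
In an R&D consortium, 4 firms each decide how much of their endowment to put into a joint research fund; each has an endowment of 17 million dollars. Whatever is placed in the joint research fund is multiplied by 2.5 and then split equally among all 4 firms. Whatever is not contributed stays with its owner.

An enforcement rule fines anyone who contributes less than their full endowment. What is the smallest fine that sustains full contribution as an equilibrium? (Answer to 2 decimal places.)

Given the others contribute fully, the best deviation is to contribute 0 (any partial contribution still incurs the fine and gives up units whose private return 0.6250 is below 1).
Deviating from 17 to 0 saves 17 million dollars but forfeits the deviator's share of the drop in the joint research fund: 2.5/4 × 17 = 10.62.
So the deviation gain is 17 − 10.62 = 6.38, and the fine must be at least 6.38 million dollars to wipe it out.

6.38 million dollars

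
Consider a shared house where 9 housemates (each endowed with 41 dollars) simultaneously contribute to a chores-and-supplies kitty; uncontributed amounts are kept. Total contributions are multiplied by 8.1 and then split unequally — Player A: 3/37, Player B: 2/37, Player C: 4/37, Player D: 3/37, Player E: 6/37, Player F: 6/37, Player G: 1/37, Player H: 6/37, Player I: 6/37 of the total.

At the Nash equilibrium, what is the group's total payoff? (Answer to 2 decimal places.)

Each unit j contributes comes back to j as 8.1 × (j's share), so j prefers to contribute only if that share exceeds 1/8.1 = 0.1235; otherwise keeping the unit dominates.
Player E, Player F, Player H and Player I clear that bar, contributing 41 each; the remaining 5 contribute 0. Total contributed: 164.
The chores-and-supplies kitty pays out 8.1 × 164 = 1328.40 in total (split across the unequal shares, but the aggregate is all that matters for the group sum).
The 5 free-riders keep 41 each, adding 205. Group total = 205 + 1328.40 = 1533.40.

1533.40 dollars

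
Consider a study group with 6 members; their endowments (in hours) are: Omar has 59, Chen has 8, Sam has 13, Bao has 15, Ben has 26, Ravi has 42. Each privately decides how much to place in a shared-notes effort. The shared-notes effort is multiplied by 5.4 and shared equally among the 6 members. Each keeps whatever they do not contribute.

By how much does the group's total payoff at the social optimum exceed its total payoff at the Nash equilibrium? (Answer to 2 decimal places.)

The private return per contributed unit is 5.4/6 = 0.9000 < 1 for every player regardless of endowment, so the Nash equilibrium is zero contribution and the group total is Σ E_j = 59 + 8 + 13 + 15 + 26 + 42 = 163.
Each contributed unit returns 5.400 to the group, so the social optimum is full contribution by everyone: group total = 5.400 × 163 = 880.20.
Efficiency loss = (5.400 − 1) × 163 = 717.20.

717.20 hours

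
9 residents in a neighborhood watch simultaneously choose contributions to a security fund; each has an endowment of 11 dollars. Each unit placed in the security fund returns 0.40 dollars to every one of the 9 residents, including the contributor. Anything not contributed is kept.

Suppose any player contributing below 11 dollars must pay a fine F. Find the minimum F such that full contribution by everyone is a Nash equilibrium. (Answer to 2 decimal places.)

Given the others contribute fully, the best deviation is to contribute 0 (any partial contribution still incurs the fine and gives up units whose private return 0.40 is below 1).
Deviating from 11 to 0 saves 11 dollars but forfeits the deviator's share of the drop in the security fund: 0.40 × 11 = 4.40.
So the deviation gain is 11 − 4.40 = 6.60, and the fine must be at least 6.60 dollars to wipe it out.

6.60 dollars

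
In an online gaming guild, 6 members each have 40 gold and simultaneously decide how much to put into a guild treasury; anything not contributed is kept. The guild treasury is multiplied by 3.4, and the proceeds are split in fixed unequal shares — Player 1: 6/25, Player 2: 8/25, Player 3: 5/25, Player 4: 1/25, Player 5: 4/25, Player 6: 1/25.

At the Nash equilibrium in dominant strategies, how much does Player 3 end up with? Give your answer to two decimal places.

67.20 gold

A player with share s gets back 3.4·s per unit contributed, so full contribution is dominant for anyone with s > 1/3.4 = 0.2941 and zero contribution is dominant for anyone below.
Only Player 2 (8/25) clears that bar, contributing 40; the remaining 5 contribute 0. Total contributed: 40.
Player 3 keeps 40 and receives 3.4 × 40 × 5/25 = 27.20 from the guild treasury, for a payoff of 67.20.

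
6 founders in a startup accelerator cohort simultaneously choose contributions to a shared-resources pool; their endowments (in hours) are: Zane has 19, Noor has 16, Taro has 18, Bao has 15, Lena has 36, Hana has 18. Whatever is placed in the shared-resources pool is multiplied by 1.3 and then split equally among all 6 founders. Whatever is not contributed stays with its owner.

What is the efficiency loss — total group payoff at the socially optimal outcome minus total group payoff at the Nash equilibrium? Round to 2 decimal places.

The private return per contributed unit is 1.3/6 = 0.2167 < 1 for every player regardless of endowment, so the Nash equilibrium is zero contribution and the group total is Σ E_j = 19 + 16 + 18 + 15 + 36 + 18 = 122.
Each contributed unit returns 1.300 to the group, so the social optimum is full contribution by everyone: group total = 1.300 × 122 = 158.60.
Efficiency loss = (1.300 − 1) × 122 = 36.60.

36.60 hours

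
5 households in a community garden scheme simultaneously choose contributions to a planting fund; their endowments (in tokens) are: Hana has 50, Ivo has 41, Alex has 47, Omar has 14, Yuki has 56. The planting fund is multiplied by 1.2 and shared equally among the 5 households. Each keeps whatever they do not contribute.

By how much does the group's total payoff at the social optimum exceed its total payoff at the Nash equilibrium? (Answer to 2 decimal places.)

The private return per contributed unit is 1.2/5 = 0.2400 < 1 for every player regardless of endowment, so the Nash equilibrium is zero contribution and the group total is Σ E_j = 50 + 41 + 47 + 14 + 56 = 208.
Each contributed unit returns 1.200 to the group, so the social optimum is full contribution by everyone: group total = 1.200 × 208 = 249.60.
Efficiency loss = (1.200 − 1) × 208 = 41.60.

41.60 tokens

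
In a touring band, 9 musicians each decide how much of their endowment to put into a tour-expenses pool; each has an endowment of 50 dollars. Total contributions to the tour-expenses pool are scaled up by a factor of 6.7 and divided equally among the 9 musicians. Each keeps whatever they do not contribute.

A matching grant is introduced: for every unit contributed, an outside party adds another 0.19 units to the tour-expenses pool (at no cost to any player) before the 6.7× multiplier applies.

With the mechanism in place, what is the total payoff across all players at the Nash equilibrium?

With the mechanism, a contributed unit returns 6.7 × 1.19 / 9 = 0.8859 per unit of net cost — still below 1 — so contributing 0 remains dominant for every player.
Everyone keeps their endowment and the group total is 9 × 50 = 450.

450.00 dollars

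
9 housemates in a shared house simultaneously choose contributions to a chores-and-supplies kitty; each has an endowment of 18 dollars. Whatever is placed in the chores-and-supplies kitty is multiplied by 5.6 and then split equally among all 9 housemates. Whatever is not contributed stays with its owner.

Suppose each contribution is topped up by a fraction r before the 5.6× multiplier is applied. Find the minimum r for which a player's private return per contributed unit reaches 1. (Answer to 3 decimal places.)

0.607

With matching at rate r, one contributed unit becomes (1 + r) in the chores-and-supplies kitty and returns 5.6 × (1 + r) / 9 to the contributor.
Setting this equal to 1: 1 + r = 9/5.6 = 1.6071.
So the minimum matching rate is r = 1.6071 − 1 = 0.607.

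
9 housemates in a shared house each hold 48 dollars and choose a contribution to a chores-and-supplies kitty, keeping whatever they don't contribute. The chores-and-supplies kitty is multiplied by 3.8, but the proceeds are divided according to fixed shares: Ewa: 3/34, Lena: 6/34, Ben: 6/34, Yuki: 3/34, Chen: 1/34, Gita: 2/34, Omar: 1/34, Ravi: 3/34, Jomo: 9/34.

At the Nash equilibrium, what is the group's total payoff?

566.40 dollars

Each unit j contributes comes back to j as 3.8 × (j's share), so j prefers to contribute only if that share exceeds 1/3.8 = 0.2632; otherwise keeping the unit dominates.
Jomo alone (share 9/34) is above the threshold, contributing 48; the remaining 8 contribute 0. Total contributed: 48.
The chores-and-supplies kitty pays out 3.8 × 48 = 182.40 in total (split across the unequal shares, but the aggregate is all that matters for the group sum).
The 8 free-riders keep 48 each, adding 384. Group total = 384 + 182.40 = 566.40.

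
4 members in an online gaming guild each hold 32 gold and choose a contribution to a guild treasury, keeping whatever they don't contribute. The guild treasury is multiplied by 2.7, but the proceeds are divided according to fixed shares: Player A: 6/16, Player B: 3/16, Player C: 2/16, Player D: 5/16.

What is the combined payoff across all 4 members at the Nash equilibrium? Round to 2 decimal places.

Each unit j contributes comes back to j as 2.7 × (j's share), so j prefers to contribute only if that share exceeds 1/2.7 = 0.3704; otherwise keeping the unit dominates.
The only share above 0.3704 is Player A's 6/16, contributing 32; the remaining 3 contribute 0. Total contributed: 32.
The guild treasury pays out 2.7 × 32 = 86.40 in total (split across the unequal shares, but the aggregate is all that matters for the group sum).
The 3 free-riders keep 32 each, adding 96. Group total = 96 + 86.40 = 182.40.

182.40 gold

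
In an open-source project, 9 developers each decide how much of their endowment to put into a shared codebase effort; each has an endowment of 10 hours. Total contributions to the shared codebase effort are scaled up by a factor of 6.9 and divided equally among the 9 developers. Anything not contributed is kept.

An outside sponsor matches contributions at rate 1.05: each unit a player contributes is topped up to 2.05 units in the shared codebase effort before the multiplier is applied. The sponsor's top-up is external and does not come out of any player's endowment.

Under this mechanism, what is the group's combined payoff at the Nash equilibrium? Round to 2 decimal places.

The effective private return per unit is now 6.9 × 2.05 / 9 = 1.5717 > 1, so every player's dominant strategy flips to full contribution.
So the Nash equilibrium is full contribution by all 9; the group earns 6.9 × 2.05 × 90 = 1273.05.

1273.05 hours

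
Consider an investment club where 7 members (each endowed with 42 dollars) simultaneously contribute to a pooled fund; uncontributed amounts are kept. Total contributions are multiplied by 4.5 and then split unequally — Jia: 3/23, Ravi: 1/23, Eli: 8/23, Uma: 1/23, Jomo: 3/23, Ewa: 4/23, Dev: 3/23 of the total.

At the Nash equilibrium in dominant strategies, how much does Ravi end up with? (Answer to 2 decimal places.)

50.22 dollars

A player with share s gets back 4.5·s per unit contributed, so full contribution is dominant for anyone with s > 1/4.5 = 0.2222 and zero contribution is dominant for anyone below.
Only Eli (8/23) clears that bar, contributing 42; the remaining 6 contribute 0. Total contributed: 42.
Ravi keeps 42 and receives 4.5 × 42 × 1/23 = 8.22 from the pooled fund, for a payoff of 50.22.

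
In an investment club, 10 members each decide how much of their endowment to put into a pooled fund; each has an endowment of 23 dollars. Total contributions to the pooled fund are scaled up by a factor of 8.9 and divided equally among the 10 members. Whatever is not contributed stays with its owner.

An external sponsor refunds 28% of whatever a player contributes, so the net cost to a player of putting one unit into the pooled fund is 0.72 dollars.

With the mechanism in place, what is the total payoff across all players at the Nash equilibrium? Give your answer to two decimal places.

2111.40 dollars

The effective private return per unit is now (8.9/10) / 0.72 = 1.2361 > 1, so every player's dominant strategy flips to full contribution.
At the Nash equilibrium everyone contributes 23. Group total payoff = 10 × (23 × 0.28 + 8.9 × 23) = 2111.40.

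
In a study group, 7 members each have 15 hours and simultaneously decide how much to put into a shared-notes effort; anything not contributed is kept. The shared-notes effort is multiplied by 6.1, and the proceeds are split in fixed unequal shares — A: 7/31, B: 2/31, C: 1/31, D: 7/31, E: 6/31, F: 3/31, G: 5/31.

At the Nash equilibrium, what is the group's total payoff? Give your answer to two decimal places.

334.50 hours

For player j, contributing a unit is worthwhile iff 6.1 × (j's share) ≥ 1, i.e. iff j's share is at least 0.1639.
The shares above 0.1639 belong to A, D and E, contributing 15 each; the remaining 4 contribute 0. Total contributed: 45.
The shared-notes effort pays out 6.1 × 45 = 274.50 in total (split across the unequal shares, but the aggregate is all that matters for the group sum).
The 4 free-riders keep 15 each, adding 60. Group total = 60 + 274.50 = 334.50.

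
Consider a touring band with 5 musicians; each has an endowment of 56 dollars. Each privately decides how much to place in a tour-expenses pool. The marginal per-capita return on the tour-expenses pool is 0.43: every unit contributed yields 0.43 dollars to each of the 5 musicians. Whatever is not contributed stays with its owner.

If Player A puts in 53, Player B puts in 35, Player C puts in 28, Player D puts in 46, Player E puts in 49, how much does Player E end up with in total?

97.73 dollars

Total contributed: 53 + 35 + 28 + 46 + 49 = 211.
Each receives 0.43 × 211 = 90.73 from the tour-expenses pool.
Player E keeps 56 − 49 = 7, so Player E's payoff is 7 + 90.73 = 97.73.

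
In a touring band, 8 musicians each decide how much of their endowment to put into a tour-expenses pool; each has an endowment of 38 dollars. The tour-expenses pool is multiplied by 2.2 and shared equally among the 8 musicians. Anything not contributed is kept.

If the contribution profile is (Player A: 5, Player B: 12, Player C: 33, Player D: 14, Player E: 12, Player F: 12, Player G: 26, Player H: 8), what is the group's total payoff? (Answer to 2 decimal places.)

Total contributed: 5 + 12 + 33 + 14 + 12 + 12 + 26 + 8 = 122; total kept: 8 × 38 − 122 = 182.
The tour-expenses pool pays out 2.2 × 122 = 268.40 in aggregate.
Group total = 182 + 268.40 = 450.40.

450.40 dollars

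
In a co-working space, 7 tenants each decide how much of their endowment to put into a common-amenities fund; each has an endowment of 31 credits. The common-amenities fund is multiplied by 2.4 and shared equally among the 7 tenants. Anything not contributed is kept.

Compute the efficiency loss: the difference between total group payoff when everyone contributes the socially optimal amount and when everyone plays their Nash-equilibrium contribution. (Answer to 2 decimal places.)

Each contributed unit returns 2.4/7 = 0.3429 to its contributor — below 1 — so contributing 0 is dominant for every player. At the Nash equilibrium everyone keeps their 31, and the group total is 7 × 31 = 217.
Each contributed unit returns 2.400 to the group as a whole (0.3429 to each of 7 players), which exceeds 1, so the social optimum is full contribution: group total = 2.400 × 217 = 520.80.
Efficiency loss = 520.80 − 217 = 303.80.

303.80 credits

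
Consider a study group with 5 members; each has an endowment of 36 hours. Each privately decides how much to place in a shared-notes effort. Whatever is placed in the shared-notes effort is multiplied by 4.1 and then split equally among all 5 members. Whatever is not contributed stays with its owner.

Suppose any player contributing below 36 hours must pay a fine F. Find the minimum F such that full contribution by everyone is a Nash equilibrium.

6.48 hours

Given the others contribute fully, the best deviation is to contribute 0 (any partial contribution still incurs the fine and gives up units whose private return 0.8200 is below 1).
Deviating from 36 to 0 saves 36 hours but forfeits the deviator's share of the drop in the shared-notes effort: 4.1/5 × 36 = 29.52.
So the deviation gain is 36 − 29.52 = 6.48, and the fine must be at least 6.48 hours to wipe it out.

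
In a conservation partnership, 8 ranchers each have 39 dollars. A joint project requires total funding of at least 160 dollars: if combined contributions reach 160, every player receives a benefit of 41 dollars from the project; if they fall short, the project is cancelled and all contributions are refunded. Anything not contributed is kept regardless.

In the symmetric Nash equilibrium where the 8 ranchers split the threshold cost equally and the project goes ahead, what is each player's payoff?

Equal share of the threshold: 160/8 = 20.
At this profile no one gains by cutting their contribution: any cut drops the total below 160, the project is cancelled, contributions are refunded, and the deviator ends with 39, which is less than 39 − 20 + 41 = 60. Contributing more than 20 just wastes the excess. So contributing exactly 20 is a best response.
Each player's payoff: 39 − 20 + 41 = 60.

60 dollars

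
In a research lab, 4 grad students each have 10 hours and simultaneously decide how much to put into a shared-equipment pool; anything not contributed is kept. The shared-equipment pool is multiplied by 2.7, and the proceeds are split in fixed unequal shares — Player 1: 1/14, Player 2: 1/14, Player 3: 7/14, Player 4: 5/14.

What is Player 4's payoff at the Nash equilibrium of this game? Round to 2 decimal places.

19.64 hours

For player j, contributing a unit is worthwhile iff 2.7 × (j's share) ≥ 1, i.e. iff j's share is at least 0.3704.
The only share above 0.3704 is Player 3's 7/14, contributing 10; the remaining 3 contribute 0. Total contributed: 10.
Player 4 keeps 10 and receives 2.7 × 10 × 5/14 = 9.64 from the shared-equipment pool, for a payoff of 19.64.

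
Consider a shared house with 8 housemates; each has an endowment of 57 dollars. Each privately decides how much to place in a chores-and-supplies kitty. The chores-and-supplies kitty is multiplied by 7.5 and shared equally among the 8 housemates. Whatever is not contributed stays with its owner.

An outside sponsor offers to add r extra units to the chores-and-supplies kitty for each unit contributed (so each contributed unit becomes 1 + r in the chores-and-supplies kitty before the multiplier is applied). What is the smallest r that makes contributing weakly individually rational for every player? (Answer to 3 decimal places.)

With matching at rate r, one contributed unit becomes (1 + r) in the chores-and-supplies kitty and returns 7.5 × (1 + r) / 8 to the contributor.
Setting this equal to 1: 1 + r = 8/7.5 = 1.0667.
So the minimum matching rate is r = 1.0667 − 1 = 0.067.

0.067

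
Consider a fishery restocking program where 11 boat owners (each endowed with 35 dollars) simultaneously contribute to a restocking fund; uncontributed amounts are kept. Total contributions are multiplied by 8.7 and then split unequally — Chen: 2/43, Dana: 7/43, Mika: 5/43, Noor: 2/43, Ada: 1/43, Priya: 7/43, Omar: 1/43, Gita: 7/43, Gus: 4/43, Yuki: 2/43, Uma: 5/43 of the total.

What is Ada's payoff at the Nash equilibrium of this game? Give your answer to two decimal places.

For player j, contributing a unit is worthwhile iff 8.7 × (j's share) ≥ 1, i.e. iff j's share is at least 0.1149.
Dana, Mika, Priya, Gita and Uma clear that bar, contributing 35 each; the remaining 6 contribute 0. Total contributed: 175.
Ada keeps 35 and receives 8.7 × 175 × 1/43 = 35.41 from the restocking fund, for a payoff of 70.41.

70.41 dollars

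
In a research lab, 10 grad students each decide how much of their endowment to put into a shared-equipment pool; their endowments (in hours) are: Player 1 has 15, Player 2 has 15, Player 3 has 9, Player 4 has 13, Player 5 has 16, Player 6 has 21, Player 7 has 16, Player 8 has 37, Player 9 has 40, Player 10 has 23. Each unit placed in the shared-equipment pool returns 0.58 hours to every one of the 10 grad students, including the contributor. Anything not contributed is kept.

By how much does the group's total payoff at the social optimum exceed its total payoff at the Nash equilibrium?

The private return per contributed unit is 0.58 < 1 for everyone, so the Nash equilibrium is zero contribution and the group total is Σ E_j = 15 + 15 + 9 + 13 + 16 + 21 + 16 + 37 + 40 + 23 = 205.
Each contributed unit returns 5.800 to the group, so the social optimum is full contribution by everyone: group total = 5.800 × 205 = 1189.00.
Efficiency loss = (5.800 − 1) × 205 = 984.00.

984.00 hours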